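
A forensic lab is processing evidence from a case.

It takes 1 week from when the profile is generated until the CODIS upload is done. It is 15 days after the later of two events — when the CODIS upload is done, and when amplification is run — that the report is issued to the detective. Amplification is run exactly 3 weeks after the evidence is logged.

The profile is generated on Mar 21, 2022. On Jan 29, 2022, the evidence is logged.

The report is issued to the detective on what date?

Apr 12, 2022

The profile is generated: Mar 21, 2022.
The CODIS upload is done: Mar 21, 2022 + 1 week = Mar 28, 2022.
The evidence is logged: Jan 29, 2022.
Amplification is run: Jan 29, 2022 + 3 weeks = Feb 19, 2022.
Both prerequisites met — the CODIS upload is done (Mar 28, 2022), amplification is run (Feb 19, 2022); the later is Mar 28, 2022.
The report is issued to the detective: Mar 28, 2022 + 15 days = Apr 12, 2022.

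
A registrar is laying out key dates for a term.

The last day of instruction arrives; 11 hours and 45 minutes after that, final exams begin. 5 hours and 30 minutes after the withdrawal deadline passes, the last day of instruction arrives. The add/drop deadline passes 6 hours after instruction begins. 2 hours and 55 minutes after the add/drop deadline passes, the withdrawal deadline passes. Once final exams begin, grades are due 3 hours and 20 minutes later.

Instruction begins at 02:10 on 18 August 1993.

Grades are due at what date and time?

07:40 on 19 August 1993

Instruction begins: 02:10 Aug 18, 1993.
The add/drop deadline passes: 02:10 Aug 18, 1993 + 6h = 08:10 Aug 18, 1993.
The withdrawal deadline passes: 08:10 Aug 18, 1993 + 2h55m = 11:05 Aug 18, 1993.
The last day of instruction arrives: 11:05 Aug 18, 1993 + 5h30m = 16:35 Aug 18, 1993.
Final exams begin: 16:35 Aug 18, 1993 + 11h45m = 04:20 Aug 19, 1993.
Grades are due: 04:20 Aug 19, 1993 + 3h20m = 07:40 Aug 19, 1993.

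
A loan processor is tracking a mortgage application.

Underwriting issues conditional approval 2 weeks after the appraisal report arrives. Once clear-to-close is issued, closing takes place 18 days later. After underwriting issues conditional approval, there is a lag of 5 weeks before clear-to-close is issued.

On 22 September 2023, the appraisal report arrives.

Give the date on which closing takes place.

The appraisal report arrives: Sep 22, 2023.
Underwriting issues conditional approval: Sep 22, 2023 + 2 weeks = Oct 6, 2023.
Clear-to-close is issued: Oct 6, 2023 + 5 weeks = Nov 10, 2023.
Closing takes place: Nov 10, 2023 + 18 days = Nov 28, 2023.

28 November 2023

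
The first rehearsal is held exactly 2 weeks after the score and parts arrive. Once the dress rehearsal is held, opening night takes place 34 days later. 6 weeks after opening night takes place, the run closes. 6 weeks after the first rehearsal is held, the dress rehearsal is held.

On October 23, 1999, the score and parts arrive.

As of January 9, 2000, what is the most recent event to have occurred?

The dress rehearsal is held

The score and parts arrive: Oct 23, 1999.
The first rehearsal is held: Oct 23, 1999 + 2 weeks = Nov 6, 1999.
The dress rehearsal is held: Nov 6, 1999 + 6 weeks = Dec 18, 1999.
Opening night takes place: Dec 18, 1999 + 34 days = Jan 21, 2000.
The run closes: Jan 21, 2000 + 6 weeks = Mar 3, 2000.
Jan 9, 2000 falls between when the dress rehearsal is held (Dec 18, 1999) and when opening night takes place (Jan 21, 2000).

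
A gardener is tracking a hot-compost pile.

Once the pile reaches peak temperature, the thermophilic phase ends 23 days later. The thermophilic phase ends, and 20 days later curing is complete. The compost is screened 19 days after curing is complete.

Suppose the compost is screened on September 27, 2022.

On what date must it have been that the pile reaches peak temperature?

The compost is screened: Sep 27, 2022.
Curing is complete: Sep 27, 2022 − 19 days = Sep 8, 2022.
The thermophilic phase ends: Sep 8, 2022 − 20 days = Aug 19, 2022.
The pile reaches peak temperature: Aug 19, 2022 − 23 days = Jul 27, 2022.

July 27, 2022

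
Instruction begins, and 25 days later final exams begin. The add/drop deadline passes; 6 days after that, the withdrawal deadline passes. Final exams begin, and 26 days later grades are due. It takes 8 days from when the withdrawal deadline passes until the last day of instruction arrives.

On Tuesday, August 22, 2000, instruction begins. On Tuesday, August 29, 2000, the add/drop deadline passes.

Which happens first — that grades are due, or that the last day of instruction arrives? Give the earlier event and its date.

The last day of instruction arrives — Tuesday, September 12, 2000

Instruction begins: Aug 22, 2000.
Final exams begin: Aug 22, 2000 + 25 days = Sep 16, 2000.
Grades are due: Sep 16, 2000 + 26 days = Oct 12, 2000.
The add/drop deadline passes: Aug 29, 2000.
The withdrawal deadline passes: Aug 29, 2000 + 6 days = Sep 4, 2000.
The last day of instruction arrives: Sep 4, 2000 + 8 days = Sep 12, 2000.
Comparing: grades are due on Oct 12, 2000 vs the last day of instruction arrives on Sep 12, 2000. Earlier: the last day of instruction arrives.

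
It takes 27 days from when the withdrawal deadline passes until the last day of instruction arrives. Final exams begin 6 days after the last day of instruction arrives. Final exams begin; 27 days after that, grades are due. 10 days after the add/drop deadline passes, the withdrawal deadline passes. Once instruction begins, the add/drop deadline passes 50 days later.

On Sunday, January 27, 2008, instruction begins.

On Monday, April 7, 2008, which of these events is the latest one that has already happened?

Instruction begins: Jan 27, 2008.
The add/drop deadline passes: Jan 27, 2008 + 50 days = Mar 17, 2008.
The withdrawal deadline passes: Mar 17, 2008 + 10 days = Mar 27, 2008.
The last day of instruction arrives: Mar 27, 2008 + 27 days = Apr 23, 2008.
Final exams begin: Apr 23, 2008 + 6 days = Apr 29, 2008.
Grades are due: Apr 29, 2008 + 27 days = May 26, 2008.
Apr 7, 2008 falls between when the withdrawal deadline passes (Mar 27, 2008) and when the last day of instruction arrives (Apr 23, 2008).

The withdrawal deadline passes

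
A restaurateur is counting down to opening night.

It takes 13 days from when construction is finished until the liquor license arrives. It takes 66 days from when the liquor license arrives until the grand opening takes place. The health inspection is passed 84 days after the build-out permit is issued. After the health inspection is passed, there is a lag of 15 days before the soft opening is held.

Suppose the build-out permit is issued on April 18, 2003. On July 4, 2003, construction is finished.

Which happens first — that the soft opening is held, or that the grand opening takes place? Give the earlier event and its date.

The build-out permit is issued: Apr 18, 2003.
The health inspection is passed: Apr 18, 2003 + 84 days = Jul 11, 2003.
The soft opening is held: Jul 11, 2003 + 15 days = Jul 26, 2003.
Construction is finished: Jul 4, 2003.
The liquor license arrives: Jul 4, 2003 + 13 days = Jul 17, 2003.
The grand opening takes place: Jul 17, 2003 + 66 days = Sep 21, 2003.
Comparing: the soft opening is held on Jul 26, 2003 vs the grand opening takes place on Sep 21, 2003. Earlier: the soft opening is held.

The soft opening is held — July 26, 2003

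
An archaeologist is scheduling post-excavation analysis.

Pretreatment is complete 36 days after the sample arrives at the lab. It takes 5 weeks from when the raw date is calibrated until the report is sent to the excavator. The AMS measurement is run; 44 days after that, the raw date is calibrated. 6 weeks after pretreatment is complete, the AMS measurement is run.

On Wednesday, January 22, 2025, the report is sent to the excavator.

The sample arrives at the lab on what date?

The report is sent to the excavator: Jan 22, 2025.
The raw date is calibrated: Jan 22, 2025 − 5 weeks = Dec 18, 2024.
The AMS measurement is run: Dec 18, 2024 − 44 days = Nov 4, 2024.
Pretreatment is complete: Nov 4, 2024 − 6 weeks = Sep 23, 2024.
The sample arrives at the lab: Sep 23, 2024 − 36 days = Aug 18, 2024.

Sunday, August 18, 2024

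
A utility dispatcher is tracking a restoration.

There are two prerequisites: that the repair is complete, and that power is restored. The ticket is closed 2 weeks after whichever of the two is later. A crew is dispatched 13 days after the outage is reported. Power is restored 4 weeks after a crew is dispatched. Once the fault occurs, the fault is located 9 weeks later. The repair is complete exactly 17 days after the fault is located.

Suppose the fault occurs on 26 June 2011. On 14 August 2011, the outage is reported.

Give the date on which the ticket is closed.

The fault occurs: Jun 26, 2011.
The fault is located: Jun 26, 2011 + 9 weeks = Aug 28, 2011.
The repair is complete: Aug 28, 2011 + 17 days = Sep 14, 2011.
The outage is reported: Aug 14, 2011.
A crew is dispatched: Aug 14, 2011 + 13 days = Aug 27, 2011.
Power is restored: Aug 27, 2011 + 4 weeks = Sep 24, 2011.
Both prerequisites met — the repair is complete (Sep 14, 2011), power is restored (Sep 24, 2011); the later is Sep 24, 2011.
The ticket is closed: Sep 24, 2011 + 2 weeks = Oct 8, 2011.

8 October 2011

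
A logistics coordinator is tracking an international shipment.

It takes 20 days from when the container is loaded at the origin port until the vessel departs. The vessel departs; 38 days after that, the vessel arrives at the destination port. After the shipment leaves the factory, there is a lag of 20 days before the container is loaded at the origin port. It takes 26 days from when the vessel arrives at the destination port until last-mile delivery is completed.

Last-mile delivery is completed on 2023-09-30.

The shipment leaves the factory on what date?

2023-06-18

Last-mile delivery is completed: Sep 30, 2023.
The vessel arrives at the destination port: Sep 30, 2023 − 26 days = Sep 4, 2023.
The vessel departs: Sep 4, 2023 − 38 days = Jul 28, 2023.
The container is loaded at the origin port: Jul 28, 2023 − 20 days = Jul 8, 2023.
The shipment leaves the factory: Jul 8, 2023 − 20 days = Jun 18, 2023.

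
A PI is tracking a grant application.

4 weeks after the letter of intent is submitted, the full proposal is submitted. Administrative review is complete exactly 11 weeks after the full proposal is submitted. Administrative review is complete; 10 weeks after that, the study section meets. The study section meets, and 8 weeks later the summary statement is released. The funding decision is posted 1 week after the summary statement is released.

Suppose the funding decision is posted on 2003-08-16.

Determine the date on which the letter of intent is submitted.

The funding decision is posted: Aug 16, 2003.
The summary statement is released: Aug 16, 2003 − 1 week = Aug 9, 2003.
The study section meets: Aug 9, 2003 − 8 weeks = Jun 14, 2003.
Administrative review is complete: Jun 14, 2003 − 10 weeks = Apr 5, 2003.
The full proposal is submitted: Apr 5, 2003 − 11 weeks = Jan 18, 2003.
The letter of intent is submitted: Jan 18, 2003 − 4 weeks = Dec 21, 2002.

2002-12-21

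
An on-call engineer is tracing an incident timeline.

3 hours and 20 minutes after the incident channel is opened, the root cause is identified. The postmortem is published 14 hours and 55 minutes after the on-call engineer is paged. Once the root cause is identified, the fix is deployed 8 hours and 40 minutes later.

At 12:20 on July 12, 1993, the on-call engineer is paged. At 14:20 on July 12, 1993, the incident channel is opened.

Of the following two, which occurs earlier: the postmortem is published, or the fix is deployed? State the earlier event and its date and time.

The fix is deployed — 02:20 on July 13, 1993

The on-call engineer is paged: 12:20 Jul 12, 1993.
The postmortem is published: 12:20 Jul 12, 1993 + 14h55m = 03:15 Jul 13, 1993.
The incident channel is opened: 14:20 Jul 12, 1993.
The root cause is identified: 14:20 Jul 12, 1993 + 3h20m = 17:40 Jul 12, 1993.
The fix is deployed: 17:40 Jul 12, 1993 + 8h40m = 02:20 Jul 13, 1993.
Comparing: the postmortem is published at 03:15 Jul 13, 1993 vs the fix is deployed at 02:20 Jul 13, 1993. Earlier: the fix is deployed.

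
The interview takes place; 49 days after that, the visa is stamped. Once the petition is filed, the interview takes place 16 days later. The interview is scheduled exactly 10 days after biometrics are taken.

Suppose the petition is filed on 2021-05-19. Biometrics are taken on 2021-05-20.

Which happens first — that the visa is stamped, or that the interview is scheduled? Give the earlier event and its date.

The petition is filed: May 19, 2021.
The interview takes place: May 19, 2021 + 16 days = Jun 4, 2021.
The visa is stamped: Jun 4, 2021 + 49 days = Jul 23, 2021.
Biometrics are taken: May 20, 2021.
The interview is scheduled: May 20, 2021 + 10 days = May 30, 2021.
Comparing: the visa is stamped on Jul 23, 2021 vs the interview is scheduled on May 30, 2021. Earlier: the interview is scheduled.

The interview is scheduled — 2021-05-30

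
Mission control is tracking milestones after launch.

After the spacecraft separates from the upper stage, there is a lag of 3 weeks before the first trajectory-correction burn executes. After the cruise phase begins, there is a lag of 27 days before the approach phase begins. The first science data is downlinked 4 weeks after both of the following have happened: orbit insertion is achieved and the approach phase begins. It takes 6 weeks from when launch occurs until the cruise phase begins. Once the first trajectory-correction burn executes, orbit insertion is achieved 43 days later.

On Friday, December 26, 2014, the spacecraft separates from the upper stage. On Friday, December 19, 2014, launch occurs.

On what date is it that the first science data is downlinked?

Saturday, March 28, 2015

The spacecraft separates from the upper stage: Dec 26, 2014.
The first trajectory-correction burn executes: Dec 26, 2014 + 3 weeks = Jan 16, 2015.
Orbit insertion is achieved: Jan 16, 2015 + 43 days = Feb 28, 2015.
Launch occurs: Dec 19, 2014.
The cruise phase begins: Dec 19, 2014 + 6 weeks = Jan 30, 2015.
The approach phase begins: Jan 30, 2015 + 27 days = Feb 26, 2015.
Both prerequisites met — orbit insertion is achieved (Feb 28, 2015), the approach phase begins (Feb 26, 2015); the later is Feb 28, 2015.
The first science data is downlinked: Feb 28, 2015 + 4 weeks = Mar 28, 2015.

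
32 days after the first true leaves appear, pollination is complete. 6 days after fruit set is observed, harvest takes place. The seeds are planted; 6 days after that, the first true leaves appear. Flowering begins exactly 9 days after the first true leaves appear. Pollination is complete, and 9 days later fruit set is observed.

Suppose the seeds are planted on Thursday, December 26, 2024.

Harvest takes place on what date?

The seeds are planted: Dec 26, 2024.
The first true leaves appear: Dec 26, 2024 + 6 days = Jan 1, 2025.
Pollination is complete: Jan 1, 2025 + 32 days = Feb 2, 2025.
Fruit set is observed: Feb 2, 2025 + 9 days = Feb 11, 2025.
Harvest takes place: Feb 11, 2025 + 6 days = Feb 17, 2025.

Monday, February 17, 2025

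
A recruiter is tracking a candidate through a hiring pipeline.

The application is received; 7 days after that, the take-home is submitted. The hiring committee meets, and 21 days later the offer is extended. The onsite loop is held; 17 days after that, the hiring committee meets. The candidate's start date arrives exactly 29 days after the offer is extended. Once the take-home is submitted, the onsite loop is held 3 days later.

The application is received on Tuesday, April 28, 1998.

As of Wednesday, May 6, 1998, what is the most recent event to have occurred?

The application is received: Apr 28, 1998.
The take-home is submitted: Apr 28, 1998 + 7 days = May 5, 1998.
The onsite loop is held: May 5, 1998 + 3 days = May 8, 1998.
The hiring committee meets: May 8, 1998 + 17 days = May 25, 1998.
The offer is extended: May 25, 1998 + 21 days = Jun 15, 1998.
The candidate's start date arrives: Jun 15, 1998 + 29 days = Jul 14, 1998.
May 6, 1998 falls between when the take-home is submitted (May 5, 1998) and when the onsite loop is held (May 8, 1998).

The take-home is submitted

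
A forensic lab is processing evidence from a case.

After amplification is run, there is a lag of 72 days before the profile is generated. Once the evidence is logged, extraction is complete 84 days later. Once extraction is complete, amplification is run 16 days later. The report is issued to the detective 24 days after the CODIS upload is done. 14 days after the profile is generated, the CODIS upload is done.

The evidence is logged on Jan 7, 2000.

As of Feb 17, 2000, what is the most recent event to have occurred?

The evidence is logged: Jan 7, 2000.
Extraction is complete: Jan 7, 2000 + 84 days = Mar 31, 2000.
Amplification is run: Mar 31, 2000 + 16 days = Apr 16, 2000.
The profile is generated: Apr 16, 2000 + 72 days = Jun 27, 2000.
The CODIS upload is done: Jun 27, 2000 + 14 days = Jul 11, 2000.
The report is issued to the detective: Jul 11, 2000 + 24 days = Aug 4, 2000.
Feb 17, 2000 falls between when the evidence is logged (Jan 7, 2000) and when extraction is complete (Mar 31, 2000).

The evidence is logged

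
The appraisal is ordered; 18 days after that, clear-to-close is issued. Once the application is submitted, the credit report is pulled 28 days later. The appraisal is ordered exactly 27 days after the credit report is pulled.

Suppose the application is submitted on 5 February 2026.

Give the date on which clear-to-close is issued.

19 April 2026

The application is submitted: Feb 5, 2026.
The credit report is pulled: Feb 5, 2026 + 28 days = Mar 5, 2026.
The appraisal is ordered: Mar 5, 2026 + 27 days = Apr 1, 2026.
Clear-to-close is issued: Apr 1, 2026 + 18 days = Apr 19, 2026.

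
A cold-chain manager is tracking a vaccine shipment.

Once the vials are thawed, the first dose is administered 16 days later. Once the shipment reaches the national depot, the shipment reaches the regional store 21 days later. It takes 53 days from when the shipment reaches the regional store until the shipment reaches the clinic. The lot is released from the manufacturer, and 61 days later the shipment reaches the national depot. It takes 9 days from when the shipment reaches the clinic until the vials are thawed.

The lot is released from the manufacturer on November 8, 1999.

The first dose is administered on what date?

April 16, 2000

The lot is released from the manufacturer: Nov 8, 1999.
The shipment reaches the national depot: Nov 8, 1999 + 61 days = Jan 8, 2000.
The shipment reaches the regional store: Jan 8, 2000 + 21 days = Jan 29, 2000.
The shipment reaches the clinic: Jan 29, 2000 + 53 days = Mar 22, 2000.
The vials are thawed: Mar 22, 2000 + 9 days = Mar 31, 2000.
The first dose is administered: Mar 31, 2000 + 16 days = Apr 16, 2000.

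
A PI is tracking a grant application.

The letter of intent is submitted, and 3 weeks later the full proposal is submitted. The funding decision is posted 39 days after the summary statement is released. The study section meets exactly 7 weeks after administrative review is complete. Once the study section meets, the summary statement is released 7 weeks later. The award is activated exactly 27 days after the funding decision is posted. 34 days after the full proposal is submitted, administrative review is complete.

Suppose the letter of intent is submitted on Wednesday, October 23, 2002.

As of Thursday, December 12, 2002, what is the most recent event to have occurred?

The letter of intent is submitted: Oct 23, 2002.
The full proposal is submitted: Oct 23, 2002 + 3 weeks = Nov 13, 2002.
Administrative review is complete: Nov 13, 2002 + 34 days = Dec 17, 2002.
The study section meets: Dec 17, 2002 + 7 weeks = Feb 4, 2003.
The summary statement is released: Feb 4, 2003 + 7 weeks = Mar 25, 2003.
The funding decision is posted: Mar 25, 2003 + 39 days = May 3, 2003.
The award is activated: May 3, 2003 + 27 days = May 30, 2003.
Dec 12, 2002 falls between when the full proposal is submitted (Nov 13, 2002) and when administrative review is complete (Dec 17, 2002).

The full proposal is submitted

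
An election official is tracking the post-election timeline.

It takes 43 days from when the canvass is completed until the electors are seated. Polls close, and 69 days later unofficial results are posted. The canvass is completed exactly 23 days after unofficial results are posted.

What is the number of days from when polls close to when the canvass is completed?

Causal path: polls close → unofficial results are posted → the canvass is completed.
Total delay along the path: 69 + 23 = 92 days.

92 days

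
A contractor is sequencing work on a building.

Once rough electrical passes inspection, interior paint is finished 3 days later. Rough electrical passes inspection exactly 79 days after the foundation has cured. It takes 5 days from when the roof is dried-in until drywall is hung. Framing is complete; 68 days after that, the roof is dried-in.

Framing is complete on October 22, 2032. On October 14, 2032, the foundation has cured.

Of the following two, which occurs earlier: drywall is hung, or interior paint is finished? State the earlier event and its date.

Framing is complete: Oct 22, 2032.
The roof is dried-in: Oct 22, 2032 + 68 days = Dec 29, 2032.
Drywall is hung: Dec 29, 2032 + 5 days = Jan 3, 2033.
The foundation has cured: Oct 14, 2032.
Rough electrical passes inspection: Oct 14, 2032 + 79 days = Jan 1, 2033.
Interior paint is finished: Jan 1, 2033 + 3 days = Jan 4, 2033.
Comparing: drywall is hung on Jan 3, 2033 vs interior paint is finished on Jan 4, 2033. Earlier: drywall is hung.

Drywall is hung — January 3, 2033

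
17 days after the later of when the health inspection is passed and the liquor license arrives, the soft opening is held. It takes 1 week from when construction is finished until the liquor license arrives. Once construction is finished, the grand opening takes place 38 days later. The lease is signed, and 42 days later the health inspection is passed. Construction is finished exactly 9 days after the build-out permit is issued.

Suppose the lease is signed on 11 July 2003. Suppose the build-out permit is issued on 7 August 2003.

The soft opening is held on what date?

9 September 2003

The lease is signed: Jul 11, 2003.
The health inspection is passed: Jul 11, 2003 + 42 days = Aug 22, 2003.
The build-out permit is issued: Aug 7, 2003.
Construction is finished: Aug 7, 2003 + 9 days = Aug 16, 2003.
The liquor license arrives: Aug 16, 2003 + 1 week = Aug 23, 2003.
Both prerequisites met — the health inspection is passed (Aug 22, 2003), the liquor license arrives (Aug 23, 2003); the later is Aug 23, 2003.
The soft opening is held: Aug 23, 2003 + 17 days = Sep 9, 2003.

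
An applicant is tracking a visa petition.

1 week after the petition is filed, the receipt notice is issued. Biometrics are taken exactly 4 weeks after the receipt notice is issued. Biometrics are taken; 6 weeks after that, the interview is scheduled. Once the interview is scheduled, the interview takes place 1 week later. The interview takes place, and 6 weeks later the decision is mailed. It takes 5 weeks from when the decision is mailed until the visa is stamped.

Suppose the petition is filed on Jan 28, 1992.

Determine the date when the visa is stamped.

Jul 7, 1992

The petition is filed: Jan 28, 1992.
The receipt notice is issued: Jan 28, 1992 + 1 week = Feb 4, 1992.
Biometrics are taken: Feb 4, 1992 + 4 weeks = Mar 3, 1992.
The interview is scheduled: Mar 3, 1992 + 6 weeks = Apr 14, 1992.
The interview takes place: Apr 14, 1992 + 1 week = Apr 21, 1992.
The decision is mailed: Apr 21, 1992 + 6 weeks = Jun 2, 1992.
The visa is stamped: Jun 2, 1992 + 5 weeks = Jul 7, 1992.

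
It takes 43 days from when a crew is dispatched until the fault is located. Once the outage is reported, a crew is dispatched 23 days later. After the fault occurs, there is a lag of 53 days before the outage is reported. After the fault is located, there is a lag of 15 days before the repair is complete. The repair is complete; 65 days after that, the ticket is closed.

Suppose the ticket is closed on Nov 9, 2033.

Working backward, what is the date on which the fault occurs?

Apr 24, 2033

The ticket is closed: Nov 9, 2033.
The repair is complete: Nov 9, 2033 − 65 days = Sep 5, 2033.
The fault is located: Sep 5, 2033 − 15 days = Aug 21, 2033.
A crew is dispatched: Aug 21, 2033 − 43 days = Jul 9, 2033.
The outage is reported: Jul 9, 2033 − 23 days = Jun 16, 2033.
The fault occurs: Jun 16, 2033 − 53 days = Apr 24, 2033.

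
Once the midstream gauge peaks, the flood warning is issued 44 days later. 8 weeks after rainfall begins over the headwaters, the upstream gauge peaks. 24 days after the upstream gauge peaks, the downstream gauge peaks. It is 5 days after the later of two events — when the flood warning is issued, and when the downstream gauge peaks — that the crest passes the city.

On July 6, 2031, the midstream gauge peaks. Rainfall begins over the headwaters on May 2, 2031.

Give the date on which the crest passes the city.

August 24, 2031

The midstream gauge peaks: Jul 6, 2031.
The flood warning is issued: Jul 6, 2031 + 44 days = Aug 19, 2031.
Rainfall begins over the headwaters: May 2, 2031.
The upstream gauge peaks: May 2, 2031 + 8 weeks = Jun 27, 2031.
The downstream gauge peaks: Jun 27, 2031 + 24 days = Jul 21, 2031.
Both prerequisites met — the flood warning is issued (Aug 19, 2031), the downstream gauge peaks (Jul 21, 2031); the later is Aug 19, 2031.
The crest passes the city: Aug 19, 2031 + 5 days = Aug 24, 2031.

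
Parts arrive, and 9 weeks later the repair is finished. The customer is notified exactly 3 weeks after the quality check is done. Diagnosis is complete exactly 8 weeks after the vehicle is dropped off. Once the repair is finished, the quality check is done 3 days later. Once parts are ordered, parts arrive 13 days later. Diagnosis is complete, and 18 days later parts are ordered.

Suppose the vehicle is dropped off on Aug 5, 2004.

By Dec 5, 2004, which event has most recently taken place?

Parts arrive

The vehicle is dropped off: Aug 5, 2004.
Diagnosis is complete: Aug 5, 2004 + 8 weeks = Sep 30, 2004.
Parts are ordered: Sep 30, 2004 + 18 days = Oct 18, 2004.
Parts arrive: Oct 18, 2004 + 13 days = Oct 31, 2004.
The repair is finished: Oct 31, 2004 + 9 weeks = Jan 2, 2005.
The quality check is done: Jan 2, 2005 + 3 days = Jan 5, 2005.
The customer is notified: Jan 5, 2005 + 3 weeks = Jan 26, 2005.
Dec 5, 2004 falls between when parts arrive (Oct 31, 2004) and when the repair is finished (Jan 2, 2005).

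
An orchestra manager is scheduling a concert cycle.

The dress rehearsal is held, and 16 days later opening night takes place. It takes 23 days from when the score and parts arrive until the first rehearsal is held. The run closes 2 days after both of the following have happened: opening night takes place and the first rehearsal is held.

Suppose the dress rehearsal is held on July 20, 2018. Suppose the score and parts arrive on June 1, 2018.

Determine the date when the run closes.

The dress rehearsal is held: Jul 20, 2018.
Opening night takes place: Jul 20, 2018 + 16 days = Aug 5, 2018.
The score and parts arrive: Jun 1, 2018.
The first rehearsal is held: Jun 1, 2018 + 23 days = Jun 24, 2018.
Both prerequisites met — opening night takes place (Aug 5, 2018), the first rehearsal is held (Jun 24, 2018); the later is Aug 5, 2018.
The run closes: Aug 5, 2018 + 2 days = Aug 7, 2018.

August 7, 2018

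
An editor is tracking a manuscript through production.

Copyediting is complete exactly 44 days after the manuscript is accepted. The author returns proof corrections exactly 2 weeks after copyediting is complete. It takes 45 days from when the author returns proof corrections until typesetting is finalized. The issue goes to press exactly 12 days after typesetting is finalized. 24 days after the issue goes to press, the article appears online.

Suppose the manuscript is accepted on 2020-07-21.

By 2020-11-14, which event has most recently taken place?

The manuscript is accepted: Jul 21, 2020.
Copyediting is complete: Jul 21, 2020 + 44 days = Sep 3, 2020.
The author returns proof corrections: Sep 3, 2020 + 2 weeks = Sep 17, 2020.
Typesetting is finalized: Sep 17, 2020 + 45 days = Nov 1, 2020.
The issue goes to press: Nov 1, 2020 + 12 days = Nov 13, 2020.
The article appears online: Nov 13, 2020 + 24 days = Dec 7, 2020.
Nov 14, 2020 falls between when the issue goes to press (Nov 13, 2020) and when the article appears online (Dec 7, 2020).

The issue goes to press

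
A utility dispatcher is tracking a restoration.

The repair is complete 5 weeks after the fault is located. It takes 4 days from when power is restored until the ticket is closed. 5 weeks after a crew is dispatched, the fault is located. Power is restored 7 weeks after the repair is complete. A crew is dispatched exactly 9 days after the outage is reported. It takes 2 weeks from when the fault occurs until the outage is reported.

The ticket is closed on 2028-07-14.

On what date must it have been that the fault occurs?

The ticket is closed: Jul 14, 2028.
Power is restored: Jul 14, 2028 − 4 days = Jul 10, 2028.
The repair is complete: Jul 10, 2028 − 7 weeks = May 22, 2028.
The fault is located: May 22, 2028 − 5 weeks = Apr 17, 2028.
A crew is dispatched: Apr 17, 2028 − 5 weeks = Mar 13, 2028.
The outage is reported: Mar 13, 2028 − 9 days = Mar 4, 2028.
The fault occurs: Mar 4, 2028 − 2 weeks = Feb 19, 2028.

2028-02-19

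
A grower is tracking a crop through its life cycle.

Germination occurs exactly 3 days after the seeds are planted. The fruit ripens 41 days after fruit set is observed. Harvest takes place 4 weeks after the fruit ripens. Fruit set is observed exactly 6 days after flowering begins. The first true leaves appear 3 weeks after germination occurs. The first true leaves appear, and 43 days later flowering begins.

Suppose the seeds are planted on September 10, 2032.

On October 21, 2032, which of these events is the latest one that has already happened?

The seeds are planted: Sep 10, 2032.
Germination occurs: Sep 10, 2032 + 3 days = Sep 13, 2032.
The first true leaves appear: Sep 13, 2032 + 3 weeks = Oct 4, 2032.
Flowering begins: Oct 4, 2032 + 43 days = Nov 16, 2032.
Fruit set is observed: Nov 16, 2032 + 6 days = Nov 22, 2032.
The fruit ripens: Nov 22, 2032 + 41 days = Jan 2, 2033.
Harvest takes place: Jan 2, 2033 + 4 weeks = Jan 30, 2033.
Oct 21, 2032 falls between when the first true leaves appear (Oct 4, 2032) and when flowering begins (Nov 16, 2032).

The first true leaves appear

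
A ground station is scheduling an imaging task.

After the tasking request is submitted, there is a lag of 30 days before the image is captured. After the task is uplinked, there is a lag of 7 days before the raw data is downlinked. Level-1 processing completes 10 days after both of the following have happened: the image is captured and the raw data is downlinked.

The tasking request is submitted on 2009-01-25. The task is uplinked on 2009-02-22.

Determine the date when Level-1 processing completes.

2009-03-11

The tasking request is submitted: Jan 25, 2009.
The image is captured: Jan 25, 2009 + 30 days = Feb 24, 2009.
The task is uplinked: Feb 22, 2009.
The raw data is downlinked: Feb 22, 2009 + 7 days = Mar 1, 2009.
Both prerequisites met — the image is captured (Feb 24, 2009), the raw data is downlinked (Mar 1, 2009); the later is Mar 1, 2009.
Level-1 processing completes: Mar 1, 2009 + 10 days = Mar 11, 2009.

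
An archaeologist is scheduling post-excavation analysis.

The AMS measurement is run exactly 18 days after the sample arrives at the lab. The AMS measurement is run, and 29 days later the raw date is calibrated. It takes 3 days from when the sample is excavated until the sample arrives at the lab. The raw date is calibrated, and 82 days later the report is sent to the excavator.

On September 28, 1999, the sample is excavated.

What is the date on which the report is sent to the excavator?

The sample is excavated: Sep 28, 1999.
The sample arrives at the lab: Sep 28, 1999 + 3 days = Oct 1, 1999.
The AMS measurement is run: Oct 1, 1999 + 18 days = Oct 19, 1999.
The raw date is calibrated: Oct 19, 1999 + 29 days = Nov 17, 1999.
The report is sent to the excavator: Nov 17, 1999 + 82 days = Feb 7, 2000.

February 7, 2000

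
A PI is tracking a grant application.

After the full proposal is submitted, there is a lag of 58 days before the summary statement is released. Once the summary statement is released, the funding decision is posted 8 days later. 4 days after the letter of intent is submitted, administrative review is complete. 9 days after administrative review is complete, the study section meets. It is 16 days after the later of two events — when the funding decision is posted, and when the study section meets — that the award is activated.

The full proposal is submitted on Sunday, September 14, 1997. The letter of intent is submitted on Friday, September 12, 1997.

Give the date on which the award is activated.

Friday, December 5, 1997

The full proposal is submitted: Sep 14, 1997.
The summary statement is released: Sep 14, 1997 + 58 days = Nov 11, 1997.
The funding decision is posted: Nov 11, 1997 + 8 days = Nov 19, 1997.
The letter of intent is submitted: Sep 12, 1997.
Administrative review is complete: Sep 12, 1997 + 4 days = Sep 16, 1997.
The study section meets: Sep 16, 1997 + 9 days = Sep 25, 1997.
Both prerequisites met — the funding decision is posted (Nov 19, 1997), the study section meets (Sep 25, 1997); the later is Nov 19, 1997.
The award is activated: Nov 19, 1997 + 16 days = Dec 5, 1997.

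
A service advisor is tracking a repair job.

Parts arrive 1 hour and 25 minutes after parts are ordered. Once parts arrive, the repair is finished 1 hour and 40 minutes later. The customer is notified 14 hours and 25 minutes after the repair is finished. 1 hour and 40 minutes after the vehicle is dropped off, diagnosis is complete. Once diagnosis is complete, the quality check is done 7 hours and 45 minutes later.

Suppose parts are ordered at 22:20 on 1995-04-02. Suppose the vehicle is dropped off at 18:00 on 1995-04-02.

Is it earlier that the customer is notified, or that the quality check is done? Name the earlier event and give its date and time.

The quality check is done — 03:25 on 1995-04-03

Parts are ordered: 22:20 Apr 2, 1995.
Parts arrive: 22:20 Apr 2, 1995 + 1h25m = 23:45 Apr 2, 1995.
The repair is finished: 23:45 Apr 2, 1995 + 1h40m = 01:25 Apr 3, 1995.
The customer is notified: 01:25 Apr 3, 1995 + 14h25m = 15:50 Apr 3, 1995.
The vehicle is dropped off: 18:00 Apr 2, 1995.
Diagnosis is complete: 18:00 Apr 2, 1995 + 1h40m = 19:40 Apr 2, 1995.
The quality check is done: 19:40 Apr 2, 1995 + 7h45m = 03:25 Apr 3, 1995.
Comparing: the customer is notified at 15:50 Apr 3, 1995 vs the quality check is done at 03:25 Apr 3, 1995. Earlier: the quality check is done.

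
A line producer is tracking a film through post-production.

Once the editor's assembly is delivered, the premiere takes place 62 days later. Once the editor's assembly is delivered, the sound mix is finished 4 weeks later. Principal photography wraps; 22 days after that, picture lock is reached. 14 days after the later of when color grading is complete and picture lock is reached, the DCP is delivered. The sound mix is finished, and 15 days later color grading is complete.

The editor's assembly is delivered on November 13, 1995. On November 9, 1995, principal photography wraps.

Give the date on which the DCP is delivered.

The editor's assembly is delivered: Nov 13, 1995.
The sound mix is finished: Nov 13, 1995 + 4 weeks = Dec 11, 1995.
Color grading is complete: Dec 11, 1995 + 15 days = Dec 26, 1995.
Principal photography wraps: Nov 9, 1995.
Picture lock is reached: Nov 9, 1995 + 22 days = Dec 1, 1995.
Both prerequisites met — color grading is complete (Dec 26, 1995), picture lock is reached (Dec 1, 1995); the later is Dec 26, 1995.
The DCP is delivered: Dec 26, 1995 + 14 days = Jan 9, 1996.

January 9, 1996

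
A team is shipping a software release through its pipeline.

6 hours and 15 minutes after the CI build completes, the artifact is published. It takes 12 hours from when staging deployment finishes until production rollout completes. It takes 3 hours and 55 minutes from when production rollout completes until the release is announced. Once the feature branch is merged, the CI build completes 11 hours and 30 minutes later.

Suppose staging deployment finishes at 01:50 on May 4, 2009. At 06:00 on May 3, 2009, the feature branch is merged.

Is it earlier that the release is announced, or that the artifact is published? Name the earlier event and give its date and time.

Staging deployment finishes: 01:50 May 4, 2009.
Production rollout completes: 01:50 May 4, 2009 + 12h = 13:50 May 4, 2009.
The release is announced: 13:50 May 4, 2009 + 3h55m = 17:45 May 4, 2009.
The feature branch is merged: 06:00 May 3, 2009.
The CI build completes: 06:00 May 3, 2009 + 11h30m = 17:30 May 3, 2009.
The artifact is published: 17:30 May 3, 2009 + 6h15m = 23:45 May 3, 2009.
Comparing: the release is announced at 17:45 May 4, 2009 vs the artifact is published at 23:45 May 3, 2009. Earlier: the artifact is published.

The artifact is published — 23:45 on May 3, 2009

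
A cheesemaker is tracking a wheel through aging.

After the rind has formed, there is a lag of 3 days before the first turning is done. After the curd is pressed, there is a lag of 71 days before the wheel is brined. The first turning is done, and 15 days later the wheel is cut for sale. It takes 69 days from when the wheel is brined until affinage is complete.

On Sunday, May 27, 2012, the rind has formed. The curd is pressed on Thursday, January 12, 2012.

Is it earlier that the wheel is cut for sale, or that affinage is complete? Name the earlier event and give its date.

The rind has formed: May 27, 2012.
The first turning is done: May 27, 2012 + 3 days = May 30, 2012.
The wheel is cut for sale: May 30, 2012 + 15 days = Jun 14, 2012.
The curd is pressed: Jan 12, 2012.
The wheel is brined: Jan 12, 2012 + 71 days = Mar 23, 2012.
Affinage is complete: Mar 23, 2012 + 69 days = May 31, 2012.
Comparing: the wheel is cut for sale on Jun 14, 2012 vs affinage is complete on May 31, 2012. Earlier: affinage is complete.

Affinage is complete — Thursday, May 31, 2012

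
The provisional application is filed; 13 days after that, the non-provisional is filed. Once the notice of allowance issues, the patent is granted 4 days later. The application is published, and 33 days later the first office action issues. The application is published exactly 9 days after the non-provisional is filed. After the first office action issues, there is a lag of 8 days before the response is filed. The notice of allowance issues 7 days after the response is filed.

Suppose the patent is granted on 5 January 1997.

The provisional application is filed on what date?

The patent is granted: Jan 5, 1997.
The notice of allowance issues: Jan 5, 1997 − 4 days = Jan 1, 1997.
The response is filed: Jan 1, 1997 − 7 days = Dec 25, 1996.
The first office action issues: Dec 25, 1996 − 8 days = Dec 17, 1996.
The application is published: Dec 17, 1996 − 33 days = Nov 14, 1996.
The non-provisional is filed: Nov 14, 1996 − 9 days = Nov 5, 1996.
The provisional application is filed: Nov 5, 1996 − 13 days = Oct 23, 1996.

23 October 1996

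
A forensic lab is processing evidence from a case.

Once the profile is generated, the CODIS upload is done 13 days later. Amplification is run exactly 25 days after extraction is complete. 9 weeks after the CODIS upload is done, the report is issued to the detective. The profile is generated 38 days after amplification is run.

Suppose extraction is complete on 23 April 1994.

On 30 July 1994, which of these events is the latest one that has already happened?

Extraction is complete: Apr 23, 1994.
Amplification is run: Apr 23, 1994 + 25 days = May 18, 1994.
The profile is generated: May 18, 1994 + 38 days = Jun 25, 1994.
The CODIS upload is done: Jun 25, 1994 + 13 days = Jul 8, 1994.
The report is issued to the detective: Jul 8, 1994 + 9 weeks = Sep 9, 1994.
Jul 30, 1994 falls between when the CODIS upload is done (Jul 8, 1994) and when the report is issued to the detective (Sep 9, 1994).

The CODIS upload is done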